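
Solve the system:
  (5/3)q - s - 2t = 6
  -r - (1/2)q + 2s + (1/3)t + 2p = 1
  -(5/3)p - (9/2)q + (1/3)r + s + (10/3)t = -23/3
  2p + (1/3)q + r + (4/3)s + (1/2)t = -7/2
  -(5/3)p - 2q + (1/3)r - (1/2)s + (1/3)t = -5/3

no solution

Row-reduce:
Swap R1 and R2.
R1 ← R1 / (2).
R3 ← R3 + 5/3·R1.
R4 ← R4 − 2·R1.
R5 ← R5 + 5/3·R1.
R2 ← R2 / (5/3).
R1 ← R1 + 1/4·R2.
R3 ← R3 + 59/12·R2.
R4 ← R4 − 5/6·R2.
R5 ← R5 + 29/12·R2.
R3 ← R3 / (-1/2).
R1 ← R1 + 1/2·R3.
R4 ← R4 − 2·R3.
R5 ← R5 + 1/2·R3.
R4 ← R4 / (-13/10).
R1 ← R1 − 17/15·R4.
R2 ← R2 + 3/5·R4.
R3 ← R3 − 17/30·R4.
Row 5 reduces to 0 = -3, a contradiction. The system is inconsistent.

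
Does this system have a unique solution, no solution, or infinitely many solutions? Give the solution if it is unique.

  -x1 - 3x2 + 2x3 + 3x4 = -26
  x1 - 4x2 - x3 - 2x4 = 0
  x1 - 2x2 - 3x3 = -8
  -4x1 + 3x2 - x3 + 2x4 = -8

x1 = 1, x2 = 3, x3 = 1, x4 = -6

Row-reduce the augmented matrix:
R1 ← R1 / (-1).
R2 ← R2 − 1·R1.
R3 ← R3 − 1·R1.
R4 ← R4 + 4·R1.
R2 ← R2 / (-7).
R1 ← R1 − 3·R2.
R3 ← R3 + 5·R2.
R4 ← R4 − 15·R2.
R3 ← R3 / (-12/7).
R1 ← R1 + 11/7·R3.
R2 ← R2 + 1/7·R3.
R4 ← R4 + 48/7·R3.
R4 ← R4 / (-17).
R1 ← R1 + 14/3·R4.
R2 ← R2 + 1/3·R4.
R3 ← R3 + 4/3·R4.
Reading off the reduced rows gives x1 = 1, x2 = 3, x3 = 1, x4 = -6.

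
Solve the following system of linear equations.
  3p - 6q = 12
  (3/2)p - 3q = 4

Row-reduce:
R1 ← R1 / (3).
R2 ← R2 − 3/2·R1.
Row 2 reduces to 0 = -2, a contradiction. The system is inconsistent.

no solution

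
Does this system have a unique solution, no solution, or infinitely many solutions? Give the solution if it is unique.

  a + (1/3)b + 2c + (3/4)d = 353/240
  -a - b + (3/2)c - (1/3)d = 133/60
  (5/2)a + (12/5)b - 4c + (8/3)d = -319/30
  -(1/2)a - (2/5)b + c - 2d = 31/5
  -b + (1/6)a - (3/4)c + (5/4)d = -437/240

a = 11/5, b = -2, c = 1, d = -11/4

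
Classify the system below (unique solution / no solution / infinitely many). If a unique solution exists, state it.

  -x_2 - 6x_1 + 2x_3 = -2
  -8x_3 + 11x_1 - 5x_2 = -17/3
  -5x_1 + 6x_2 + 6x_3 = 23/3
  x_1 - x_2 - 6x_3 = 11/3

Row-reduce the augmented matrix:
R1 ← R1 / (-6).
R2 ← R2 − 11·R1.
R3 ← R3 + 5·R1.
R4 ← R4 − 1·R1.
R2 ← R2 / (-41/6).
R1 ← R1 − 1/6·R2.
R3 ← R3 − 41/6·R2.
R4 ← R4 + 7/6·R2.
Swap R3 and R4.
R3 ← R3 / (-202/41).
R1 ← R1 + 18/41·R3.
R2 ← R2 − 26/41·R3.
R4 reduces to 0 = 0, so the extra equation is consistent.
Reading off the reduced rows gives x_1 = -1/3, x_2 = 2, x_3 = -1.

x_1 = -1/3, x_2 = 2, x_3 = -1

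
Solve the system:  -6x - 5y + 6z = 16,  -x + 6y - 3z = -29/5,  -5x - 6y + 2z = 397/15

Row-reduce the augmented matrix:
R1 ← R1 / (-6).
R2 ← R2 + 1·R1.
R3 ← R3 + 5·R1.
R2 ← R2 / (41/6).
R1 ← R1 − 5/6·R2.
R3 ← R3 + 11/6·R2.
R3 ← R3 / (-167/41).
R1 ← R1 + 21/41·R3.
R2 ← R2 + 24/41·R3.
Reading off the reduced rows gives x = -3, y = -14/5, z = -8/3.

x = -3, y = -14/5, z = -8/3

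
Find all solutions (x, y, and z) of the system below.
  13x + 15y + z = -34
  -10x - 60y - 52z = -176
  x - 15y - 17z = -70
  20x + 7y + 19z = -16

x = -4, y = 1, z = 3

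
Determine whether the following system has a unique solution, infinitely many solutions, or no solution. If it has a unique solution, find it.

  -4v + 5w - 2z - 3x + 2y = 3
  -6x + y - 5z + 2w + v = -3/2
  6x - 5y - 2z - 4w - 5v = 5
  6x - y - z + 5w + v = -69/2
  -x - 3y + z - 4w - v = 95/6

Row-reduce the augmented matrix:
R1 ← R1 / (-3).
R2 ← R2 + 6·R1.
R3 ← R3 − 6·R1.
R4 ← R4 − 6·R1.
R5 ← R5 + 1·R1.
R2 ← R2 / (-3).
R1 ← R1 + 2/3·R2.
R3 ← R3 + 1·R2.
R4 ← R4 − 3·R2.
R5 ← R5 + 11/3·R2.
R3 ← R3 / (-17/3).
R1 ← R1 − 8/9·R3.
R2 ← R2 − 1/3·R3.
R4 ← R4 + 6·R3.
R5 ← R5 − 26/9·R3.
R4 ← R4 / (-37/17).
R1 ← R1 − 25/17·R4.
R2 ← R2 − 54/17·R4.
R3 ← R3 + 26/17·R4.
R5 ← R5 − 145/17·R4.
R5 ← R5 / (2050/37).
R1 ← R1 − 356/37·R5.
R2 ← R2 − 877/37·R5.
R3 ← R3 + 388/37·R5.
R4 ← R4 + 322/37·R5.
Reading off the reduced rows gives x = -7/3, y = 1, z = 3/2, w = -3, v = -3.

x = -7/3, y = 1, z = 3/2, w = -3, v = -3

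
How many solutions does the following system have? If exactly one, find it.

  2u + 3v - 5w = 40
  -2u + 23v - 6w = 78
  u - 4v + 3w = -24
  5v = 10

u = 2, v = 2, w = -6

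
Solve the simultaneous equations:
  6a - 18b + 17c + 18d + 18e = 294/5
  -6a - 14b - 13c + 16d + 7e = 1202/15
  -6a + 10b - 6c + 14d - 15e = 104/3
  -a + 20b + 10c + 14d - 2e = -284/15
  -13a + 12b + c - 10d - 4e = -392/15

a = -2, b = -14/5, c = 0, d = 7/3, e = -6/5

Row-reduce the augmented matrix:
R1 ← R1 / (6).
R2 ← R2 + 6·R1.
R3 ← R3 + 6·R1.
R4 ← R4 + 1·R1.
R5 ← R5 + 13·R1.
R2 ← R2 / (-32).
R1 ← R1 + 3·R2.
R3 ← R3 + 8·R2.
R4 ← R4 − 17·R2.
R5 ← R5 + 27·R2.
R3 ← R3 / (10).
R1 ← R1 − 59/24·R3.
R2 ← R2 + 1/8·R3.
R4 ← R4 − 359/24·R3.
R5 ← R5 − 827/24·R3.
R4 ← R4 / (-43/480).
R1 ← R1 + 2863/480·R4.
R2 ← R2 + 123/160·R4.
R3 ← R3 − 47/20·R4.
R5 ← R5 + 38719/480·R4.
R5 ← R5 / (-740107/43).
R1 ← R1 + 54743/43·R5.
R2 ← R2 + 7099/43·R5.
R3 ← R3 − 21579/43·R5.
R4 ← R4 + 18377/86·R5.
Reading off the reduced rows gives a = -2, b = -14/5, c = 0, d = 7/3, e = -6/5.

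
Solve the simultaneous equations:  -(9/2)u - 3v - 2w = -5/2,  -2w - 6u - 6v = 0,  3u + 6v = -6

Row-reduce:
R1 ← R1 / (-9/2).
R2 ← R2 + 6·R1.
R3 ← R3 − 3·R1.
R2 ← R2 / (-2).
R1 ← R1 − 2/3·R2.
R3 ← R3 − 4·R2.
Row 3 reduces to 0 = -1, a contradiction. The system is inconsistent.

no solution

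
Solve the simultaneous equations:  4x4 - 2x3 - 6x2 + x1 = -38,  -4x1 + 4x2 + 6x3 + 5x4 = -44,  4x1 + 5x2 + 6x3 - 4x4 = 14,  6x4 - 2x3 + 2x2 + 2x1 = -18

Row-reduce the augmented matrix:
R2 ← R2 + 4·R1.
R3 ← R3 − 4·R1.
R4 ← R4 − 2·R1.
R2 ← R2 / (-20).
R1 ← R1 + 6·R2.
R3 ← R3 − 29·R2.
R4 ← R4 − 14·R2.
R3 ← R3 / (111/10).
R1 ← R1 + 7/5·R3.
R2 ← R2 − 1/10·R3.
R4 ← R4 − 3/5·R3.
R4 ← R4 / (449/37).
R1 ← R1 + 109/111·R4.
R2 ← R2 + 127/111·R4.
R3 ← R3 − 209/222·R4.
Reading off the reduced rows gives x1 = 0, x2 = 4, x3 = -5, x4 = -6.

x1 = 0, x2 = 4, x3 = -5, x4 = -6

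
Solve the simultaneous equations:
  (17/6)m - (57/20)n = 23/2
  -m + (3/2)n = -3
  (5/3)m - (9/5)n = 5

no solution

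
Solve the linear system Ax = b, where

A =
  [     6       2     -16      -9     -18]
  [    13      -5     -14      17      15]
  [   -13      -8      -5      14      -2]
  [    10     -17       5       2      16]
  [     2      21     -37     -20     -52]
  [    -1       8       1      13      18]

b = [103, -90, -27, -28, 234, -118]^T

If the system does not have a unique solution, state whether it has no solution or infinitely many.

x_1 = -1, x_2 = -2, x_3 = -2, x_4 = -5, x_5 = -2

Row-reduce the augmented matrix:
R1 ← R1 / (6).
R2 ← R2 − 13·R1.
R3 ← R3 + 13·R1.
R4 ← R4 − 10·R1.
R5 ← R5 − 2·R1.
R6 ← R6 + 1·R1.
R2 ← R2 / (-28/3).
R1 ← R1 − 1/3·R2.
R3 ← R3 + 11/3·R2.
R4 ← R4 + 61/3·R2.
R5 ← R5 − 61/3·R2.
R6 ← R6 − 25/3·R2.
R3 ← R3 / (-669/14).
R1 ← R1 + 27/14·R3.
R2 ← R2 + 31/14·R3.
R4 ← R4 + 187/14·R3.
R5 ← R5 − 187/14·R3.
R6 ← R6 − 235/14·R3.
R4 ← R4 / (-76229/1338).
R1 ← R1 − 539/892·R4.
R2 ← R2 + 8005/2676·R4.
R3 ← R3 − 1111/2676·R4.
R5 ← R5 − 76229/1338·R4.
R6 ← R6 − 49667/1338·R4.
Swap R5 and R6.
R5 ← R5 / (458285/76229).
R1 ← R1 − 131731/152458·R5.
R2 ← R2 + 8269/152458·R5.
R3 ← R3 − 138217/152458·R5.
R4 ← R4 − 72590/76229·R5.
R6 reduces to 0 = 0, so the extra equation is consistent.
Reading off the reduced rows gives x_1 = -1, x_2 = -2, x_3 = -2, x_4 = -5, x_5 = -2.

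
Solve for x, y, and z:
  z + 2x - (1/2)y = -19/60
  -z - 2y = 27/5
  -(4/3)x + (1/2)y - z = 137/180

x = 2/3, y = -3/2, z = -12/5

Row-reduce the augmented matrix:
R1 ← R1 / (2).
R3 ← R3 + 4/3·R1.
R2 ← R2 / (-2).
R1 ← R1 + 1/4·R2.
R3 ← R3 − 1/6·R2.
R3 ← R3 / (-5/12).
R1 ← R1 − 5/8·R3.
R2 ← R2 − 1/2·R3.
Reading off the reduced rows gives x = 2/3, y = -3/2, z = -12/5.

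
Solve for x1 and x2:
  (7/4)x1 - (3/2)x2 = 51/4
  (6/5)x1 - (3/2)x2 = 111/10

x1 = 3, x2 = -5

Row-reduce the augmented matrix:
R1 ← R1 / (7/4).
R2 ← R2 − 6/5·R1.
R2 ← R2 / (-33/70).
R1 ← R1 + 6/7·R2.
Reading off the reduced rows gives x1 = 3, x2 = -5.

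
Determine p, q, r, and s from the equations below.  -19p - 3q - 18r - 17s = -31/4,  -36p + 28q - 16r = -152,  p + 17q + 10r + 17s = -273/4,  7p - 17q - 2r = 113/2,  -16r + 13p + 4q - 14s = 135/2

p = 3, q = -2, r = -3/4, s = -7/4

Row-reduce the augmented matrix:
R1 ← R1 / (-19).
R2 ← R2 + 36·R1.
R3 ← R3 − 1·R1.
R4 ← R4 − 7·R1.
R5 ← R5 − 13·R1.
R2 ← R2 / (640/19).
R1 ← R1 − 3/19·R2.
R3 ← R3 − 320/19·R2.
R4 ← R4 + 344/19·R2.
R5 ← R5 − 37/19·R2.
Swap R3 and R4.
R3 ← R3 / (11/10).
R1 ← R1 − 69/80·R3.
R2 ← R2 − 43/80·R3.
R5 ← R5 + 2349/80·R3.
Swap R4 and R5.
R4 ← R4 / (23537/88).
R1 ← R1 + 697/88·R4.
R2 ← R2 + 391/88·R4.
R3 ← R3 − 221/22·R4.
R5 reduces to 0 = 0, so the extra equation is consistent.
Reading off the reduced rows gives p = 3, q = -2, r = -3/4, s = -7/4.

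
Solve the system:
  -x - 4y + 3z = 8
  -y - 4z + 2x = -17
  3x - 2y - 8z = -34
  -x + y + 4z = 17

Row-reduce the augmented matrix:
R1 ← R1 / (-1).
R2 ← R2 − 2·R1.
R3 ← R3 − 3·R1.
R4 ← R4 + 1·R1.
R2 ← R2 / (-9).
R1 ← R1 − 4·R2.
R3 ← R3 + 14·R2.
R4 ← R4 − 5·R2.
R3 ← R3 / (-19/9).
R1 ← R1 + 19/9·R3.
R2 ← R2 + 2/9·R3.
R4 ← R4 − 19/9·R3.
R4 reduces to 0 = 0, so the extra equation is consistent.
Reading off the reduced rows gives x = 0, y = 1, z = 4.

x = 0, y = 1, z = 4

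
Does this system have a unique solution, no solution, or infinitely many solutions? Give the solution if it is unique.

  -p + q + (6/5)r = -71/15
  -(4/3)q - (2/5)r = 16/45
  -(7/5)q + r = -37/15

p = 8/3, q = 1/3, r = -2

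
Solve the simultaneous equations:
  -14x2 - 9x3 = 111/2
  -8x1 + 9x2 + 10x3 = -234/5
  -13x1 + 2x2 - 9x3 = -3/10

Row-reduce the augmented matrix:
Swap R1 and R2.
R1 ← R1 / (-8).
R3 ← R3 + 13·R1.
R2 ← R2 / (-14).
R1 ← R1 + 9/8·R2.
R3 ← R3 + 101/8·R2.
R3 ← R3 / (-1919/112).
R1 ← R1 + 59/112·R3.
R2 ← R2 − 9/14·R3.
Reading off the reduced rows gives x1 = 3/5, x2 = -3, x3 = -3/2.

x1 = 3/5, x2 = -3, x3 = -3/2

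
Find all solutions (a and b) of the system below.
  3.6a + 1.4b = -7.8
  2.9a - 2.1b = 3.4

Row-reduce the augmented matrix:
R1 ← R1 / (18/5).
R2 ← R2 − 29/10·R1.
R2 ← R2 / (-581/180).
R1 ← R1 − 7/18·R2.
Reading off the reduced rows gives a = -1, b = -3.

a = -1, b = -3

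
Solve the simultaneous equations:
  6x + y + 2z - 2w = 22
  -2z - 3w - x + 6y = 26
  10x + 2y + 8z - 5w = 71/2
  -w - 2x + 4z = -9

no solution

Row-reduce:
R1 ← R1 / (6).
R2 ← R2 + 1·R1.
R3 ← R3 − 10·R1.
R4 ← R4 + 2·R1.
R2 ← R2 / (37/6).
R1 ← R1 − 1/6·R2.
R3 ← R3 − 1/3·R2.
R4 ← R4 − 1/3·R2.
R3 ← R3 / (176/37).
R1 ← R1 − 14/37·R3.
R2 ← R2 + 10/37·R3.
R4 ← R4 − 176/37·R3.
Row 4 reduces to 0 = -1/2, a contradiction. The system is inconsistent.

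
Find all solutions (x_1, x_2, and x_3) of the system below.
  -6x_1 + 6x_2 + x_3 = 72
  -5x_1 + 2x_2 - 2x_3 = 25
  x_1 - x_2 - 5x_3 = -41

x_1 = -5, x_2 = 6, x_3 = 6

Row-reduce the augmented matrix:
R1 ← R1 / (-6).
R2 ← R2 + 5·R1.
R3 ← R3 − 1·R1.
R2 ← R2 / (-3).
R1 ← R1 + 1·R2.
R3 ← R3 / (-29/6).
R1 ← R1 − 7/9·R3.
R2 ← R2 − 17/18·R3.
Reading off the reduced rows gives x_1 = -5, x_2 = 6, x_3 = 6.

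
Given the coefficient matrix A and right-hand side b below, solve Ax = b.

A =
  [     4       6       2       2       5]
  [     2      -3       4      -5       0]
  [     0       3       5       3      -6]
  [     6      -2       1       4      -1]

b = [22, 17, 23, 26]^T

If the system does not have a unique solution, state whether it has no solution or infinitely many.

infinitely many solutions

Row-reduce:
R1 ← R1 / (4).
R2 ← R2 − 2·R1.
R4 ← R4 − 6·R1.
R2 ← R2 / (-6).
R1 ← R1 − 3/2·R2.
R3 ← R3 − 3·R2.
R4 ← R4 + 11·R2.
R3 ← R3 / (13/2).
R1 ← R1 − 5/4·R3.
R2 ← R2 + 1/2·R3.
R4 ← R4 + 15/2·R3.
R4 ← R4 / (12).
R1 ← R1 + 1·R4.
R2 ← R2 − 1·R4.
Rank is 4 with 5 unknowns, leaving x_5 free.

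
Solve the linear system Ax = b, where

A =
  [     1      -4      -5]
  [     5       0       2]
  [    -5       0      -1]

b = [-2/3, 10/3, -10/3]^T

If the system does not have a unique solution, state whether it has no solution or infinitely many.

Row-reduce the augmented matrix:
R2 ← R2 − 5·R1.
R3 ← R3 + 5·R1.
R2 ← R2 / (20).
R1 ← R1 + 4·R2.
R3 ← R3 + 20·R2.
R1 ← R1 − 2/5·R3.
R2 ← R2 − 27/20·R3.
Reading off the reduced rows gives x_1 = 2/3, x_2 = 1/3, x_3 = 0.

x_1 = 2/3, x_2 = 1/3, x_3 = 0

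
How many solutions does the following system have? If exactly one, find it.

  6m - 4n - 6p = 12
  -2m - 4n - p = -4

infinitely many solutions

Row-reduce:
R1 ← R1 / (6).
R2 ← R2 + 2·R1.
R2 ← R2 / (-16/3).
R1 ← R1 + 2/3·R2.
Rank is 2 with 3 unknowns, leaving p free.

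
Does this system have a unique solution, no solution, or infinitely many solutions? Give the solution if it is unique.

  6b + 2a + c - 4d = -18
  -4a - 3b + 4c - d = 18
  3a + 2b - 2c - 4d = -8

Row-reduce:
R1 ← R1 / (2).
R2 ← R2 + 4·R1.
R3 ← R3 − 3·R1.
R2 ← R2 / (9).
R1 ← R1 − 3·R2.
R3 ← R3 + 7·R2.
R3 ← R3 / (7/6).
R1 ← R1 + 3/2·R3.
R2 ← R2 − 2/3·R3.
Rank is 3 with 4 unknowns, leaving d free.

infinitely many solutions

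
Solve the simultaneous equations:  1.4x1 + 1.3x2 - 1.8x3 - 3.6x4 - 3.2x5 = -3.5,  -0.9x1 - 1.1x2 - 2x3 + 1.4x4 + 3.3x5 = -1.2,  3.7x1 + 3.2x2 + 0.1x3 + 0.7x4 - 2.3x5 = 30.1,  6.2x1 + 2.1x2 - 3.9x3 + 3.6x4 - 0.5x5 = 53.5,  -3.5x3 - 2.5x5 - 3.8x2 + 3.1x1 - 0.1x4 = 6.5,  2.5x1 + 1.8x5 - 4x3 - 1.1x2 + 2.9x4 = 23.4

x1 = 4, x2 = 3, x3 = -1, x4 = 5, x5 = -1

Row-reduce the augmented matrix:
R1 ← R1 / (7/5).
R2 ← R2 + 9/10·R1.
R3 ← R3 − 37/10·R1.
R4 ← R4 − 31/5·R1.
R5 ← R5 − 31/10·R1.
R6 ← R6 − 5/2·R1.
R2 ← R2 / (-37/140).
R1 ← R1 − 13/14·R2.
R3 ← R3 + 33/140·R2.
R4 ← R4 + 128/35·R2.
R5 ← R5 + 187/28·R2.
R6 ← R6 + 479/140·R2.
R3 ← R3 / (2839/370).
R1 ← R1 + 458/37·R3.
R2 ← R2 − 442/37·R3.
R4 ← R4 − 17671/370·R3.
R5 ← R5 − 29699/370·R3.
R6 ← R6 − 7416/185·R3.
R4 ← R4 / (-1035059/28390).
R1 ← R1 − 34096/2839·R4.
R2 ← R2 + 2290/167·R4.
R3 ← R3 − 4081/2839·R4.
R5 ← R5 + 14096/167·R4.
R6 ← R6 + 1035059/28390·R4.
R5 ← R5 / (214128/166945).
R1 ← R1 + 42995/33389·R5.
R2 ← R2 − 19464/33389·R5.
R3 ← R3 + 24043/33389·R5.
R4 ← R4 − 32009/33389·R5.
R6 reduces to 0 = 0, so the extra equation is consistent.
Reading off the reduced rows gives x1 = 4, x2 = 3, x3 = -1, x4 = 5, x5 = -1.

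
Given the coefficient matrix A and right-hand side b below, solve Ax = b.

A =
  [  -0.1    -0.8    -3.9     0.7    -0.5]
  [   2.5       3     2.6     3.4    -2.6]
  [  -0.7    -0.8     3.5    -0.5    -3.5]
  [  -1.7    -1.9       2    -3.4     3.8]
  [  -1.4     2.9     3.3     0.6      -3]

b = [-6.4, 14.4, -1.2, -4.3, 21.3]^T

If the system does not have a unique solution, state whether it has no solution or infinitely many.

Row-reduce the augmented matrix:
R1 ← R1 / (-1/10).
R2 ← R2 − 5/2·R1.
R3 ← R3 + 7/10·R1.
R4 ← R4 + 17/10·R1.
R5 ← R5 + 7/5·R1.
R2 ← R2 / (-17).
R1 ← R1 − 8·R2.
R3 ← R3 − 24/5·R2.
R4 ← R4 − 117/10·R2.
R5 ← R5 − 141/10·R2.
R3 ← R3 / (1702/425).
R1 ← R1 + 481/85·R3.
R2 ← R2 − 949/170·R3.
R4 ← R4 − 5077/1700·R3.
R5 ← R5 + 35379/1700·R3.
R4 ← R4 / (-43899/34040).
R1 ← R1 − 163/46·R4.
R2 ← R2 + 6563/3404·R4.
R3 ← R3 − 213/1702·R4.
R5 ← R5 − 365561/34040·R4.
R5 ← R5 / (1709407/146330).
R1 ← R1 − 85564/14633·R5.
R2 ← R2 + 11326/14633·R5.
R3 ← R3 + 8355/14633·R5.
R4 ← R4 + 57722/14633·R5.
Reading off the reduced rows gives x_1 = -6, x_2 = 3, x_3 = 2, x_4 = 6, x_5 = 2.

x_1 = -6, x_2 = 3, x_3 = 2, x_4 = 6, x_5 = 2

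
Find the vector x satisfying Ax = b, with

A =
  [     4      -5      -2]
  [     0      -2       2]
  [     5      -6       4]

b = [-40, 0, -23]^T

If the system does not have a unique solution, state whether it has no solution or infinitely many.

Row-reduce the augmented matrix:
R1 ← R1 / (4).
R3 ← R3 − 5·R1.
R2 ← R2 / (-2).
R1 ← R1 + 5/4·R2.
R3 ← R3 − 1/4·R2.
R3 ← R3 / (27/4).
R1 ← R1 + 7/4·R3.
R2 ← R2 + 1·R3.
Reading off the reduced rows gives x_1 = -3, x_2 = 4, x_3 = 4.

x_1 = -3, x_2 = 4, x_3 = 4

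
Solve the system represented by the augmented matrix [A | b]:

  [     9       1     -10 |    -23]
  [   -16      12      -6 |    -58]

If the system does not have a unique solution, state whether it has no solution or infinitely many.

Row-reduce:
R1 ← R1 / (9).
R2 ← R2 + 16·R1.
R2 ← R2 / (124/9).
R1 ← R1 − 1/9·R2.
Rank is 2 with 3 unknowns, leaving x_3 free.

infinitely many solutions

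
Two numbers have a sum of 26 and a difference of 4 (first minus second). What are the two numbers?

first number: 15, second number: 11

Let x = first number, y = second number.
  x + y = 26
  x - y = 4
Row-reduce the augmented matrix:
R2 ← R2 − 1·R1.
R2 ← R2 / (-2).
R1 ← R1 − 1·R2.
Reading off the reduced rows gives x = 15, y = 11.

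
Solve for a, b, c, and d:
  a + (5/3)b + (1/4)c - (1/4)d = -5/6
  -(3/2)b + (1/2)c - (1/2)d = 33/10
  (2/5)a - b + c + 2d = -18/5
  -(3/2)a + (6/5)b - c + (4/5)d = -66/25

a = -2, b = -1/5, c = 3, d = -3

Row-reduce the augmented matrix:
R3 ← R3 − 2/5·R1.
R4 ← R4 + 3/2·R1.
R2 ← R2 / (-3/2).
R1 ← R1 − 5/3·R2.
R3 ← R3 + 5/3·R2.
R4 ← R4 − 37/10·R2.
R3 ← R3 / (31/90).
R1 ← R1 − 29/36·R3.
R2 ← R2 + 1/3·R3.
R4 ← R4 − 73/120·R3.
R4 ← R4 / (-3409/620).
R1 ← R1 + 435/62·R4.
R2 ← R2 − 90/31·R4.
R3 ← R3 − 239/31·R4.
Reading off the reduced rows gives a = -2, b = -1/5, c = 3, d = -3.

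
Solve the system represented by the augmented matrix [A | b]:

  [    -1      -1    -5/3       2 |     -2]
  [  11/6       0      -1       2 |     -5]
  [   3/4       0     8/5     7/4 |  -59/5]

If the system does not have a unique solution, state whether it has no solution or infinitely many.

Row-reduce:
R1 ← R1 / (-1).
R2 ← R2 − 11/6·R1.
R3 ← R3 − 3/4·R1.
R2 ← R2 / (-11/6).
R1 ← R1 − 1·R2.
R3 ← R3 + 3/4·R2.
R3 ← R3 / (221/110).
R1 ← R1 + 6/11·R3.
R2 ← R2 − 73/33·R3.
Rank is 3 with 4 unknowns, leaving x_4 free.

infinitely many solutions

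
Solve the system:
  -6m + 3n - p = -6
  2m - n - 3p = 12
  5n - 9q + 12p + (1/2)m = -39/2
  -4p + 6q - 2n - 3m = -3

infinitely many solutions

Row-reduce:
R1 ← R1 / (-6).
R2 ← R2 − 2·R1.
R3 ← R3 − 1/2·R1.
R4 ← R4 + 3·R1.
Swap R2 and R3.
R2 ← R2 / (21/4).
R1 ← R1 + 1/2·R2.
R4 ← R4 + 7/2·R2.
R3 ← R3 / (-10/3).
R1 ← R1 − 82/63·R3.
R2 ← R2 − 143/63·R3.
R4 ← R4 − 40/9·R3.
Rank is 3 with 4 unknowns, leaving q free.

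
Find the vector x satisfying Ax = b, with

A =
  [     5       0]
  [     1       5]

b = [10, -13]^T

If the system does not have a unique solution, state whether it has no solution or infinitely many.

x_1 = 2, x_2 = -3

Row-reduce the augmented matrix:
R1 ← R1 / (5).
R2 ← R2 − 1·R1.
R2 ← R2 / (5).
Reading off the reduced rows gives x_1 = 2, x_2 = -3.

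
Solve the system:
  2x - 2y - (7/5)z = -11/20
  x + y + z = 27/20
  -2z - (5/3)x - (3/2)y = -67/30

x = 1/2, y = 3/5, z = 1/4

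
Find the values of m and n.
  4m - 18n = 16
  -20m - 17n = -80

m = 4, n = 0

Row-reduce the augmented matrix:
R1 ← R1 / (4).
R2 ← R2 + 20·R1.
R2 ← R2 / (-107).
R1 ← R1 + 9/2·R2.
Reading off the reduced rows gives m = 4, n = 0.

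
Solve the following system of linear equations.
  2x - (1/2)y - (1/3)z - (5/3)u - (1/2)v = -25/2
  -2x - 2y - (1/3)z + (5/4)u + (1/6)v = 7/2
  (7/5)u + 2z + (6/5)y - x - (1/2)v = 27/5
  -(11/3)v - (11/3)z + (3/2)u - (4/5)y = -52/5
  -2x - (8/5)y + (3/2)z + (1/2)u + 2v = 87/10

Row-reduce:
R1 ← R1 / (2).
R2 ← R2 + 2·R1.
R3 ← R3 + 1·R1.
R5 ← R5 + 2·R1.
R2 ← R2 / (-5/2).
R1 ← R1 + 1/4·R2.
R3 ← R3 − 19/20·R2.
R4 ← R4 + 4/5·R2.
R5 ← R5 + 21/10·R2.
R3 ← R3 / (79/50).
R1 ← R1 + 1/10·R3.
R2 ← R2 − 4/15·R3.
R4 ← R4 + 259/75·R3.
R5 ← R5 − 259/150·R3.
R4 ← R4 / (35917/14220).
R1 ← R1 + 121/158·R4.
R2 ← R2 − 139/1422·R4.
R3 ← R3 − 245/948·R4.
R5 ← R5 + 35917/28440·R4.
Rank is 4 with 5 unknowns, leaving v free.

infinitely many solutions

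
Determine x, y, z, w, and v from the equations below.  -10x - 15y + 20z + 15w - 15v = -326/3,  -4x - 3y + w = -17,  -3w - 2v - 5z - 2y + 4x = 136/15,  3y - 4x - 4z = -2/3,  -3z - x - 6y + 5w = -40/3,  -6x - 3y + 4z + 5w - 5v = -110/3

x = 8/3, y = 2, z = -1, w = -1/3, v = 9/5

Row-reduce the augmented matrix:
R1 ← R1 / (-10).
R2 ← R2 + 4·R1.
R3 ← R3 − 4·R1.
R4 ← R4 + 4·R1.
R5 ← R5 + 1·R1.
R6 ← R6 + 6·R1.
R2 ← R2 / (3).
R1 ← R1 − 3/2·R2.
R3 ← R3 + 8·R2.
R4 ← R4 − 9·R2.
R5 ← R5 + 9/2·R2.
R6 ← R6 − 6·R2.
R3 ← R3 / (-55/3).
R1 ← R1 − 2·R3.
R2 ← R2 + 8/3·R3.
R4 ← R4 − 12·R3.
R5 ← R5 + 17·R3.
R6 ← R6 − 8·R3.
R4 ← R4 / (123/55).
R1 ← R1 + 7/55·R4.
R2 ← R2 + 9/55·R4.
R3 ← R3 − 31/55·R4.
R5 ← R5 − 307/55·R4.
R6 ← R6 − 82/55·R4.
R5 ← R5 / (1637/82).
R1 ← R1 + 83/82·R5.
R2 ← R2 − 14/41·R5.
R3 ← R3 − 52/41·R5.
R4 ← R4 + 124/41·R5.
R6 reduces to 0 = 0, so the extra equation is consistent.
Reading off the reduced rows gives x = 8/3, y = 2, z = -1, w = -1/3, v = 9/5.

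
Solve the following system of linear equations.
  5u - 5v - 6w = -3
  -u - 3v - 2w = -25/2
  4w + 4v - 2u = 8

no solution

Row-reduce:
R1 ← R1 / (5).
R2 ← R2 + 1·R1.
R3 ← R3 + 2·R1.
R2 ← R2 / (-4).
R1 ← R1 + 1·R2.
R3 ← R3 − 2·R2.
Row 3 reduces to 0 = 1/4, a contradiction. The system is inconsistent.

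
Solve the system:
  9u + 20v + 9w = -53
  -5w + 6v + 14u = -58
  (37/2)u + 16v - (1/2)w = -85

Row-reduce:
R1 ← R1 / (9).
R2 ← R2 − 14·R1.
R3 ← R3 − 37/2·R1.
R2 ← R2 / (-226/9).
R1 ← R1 − 20/9·R2.
R3 ← R3 + 226/9·R2.
Row 3 reduces to 0 = -1/2, a contradiction. The system is inconsistent.

no solution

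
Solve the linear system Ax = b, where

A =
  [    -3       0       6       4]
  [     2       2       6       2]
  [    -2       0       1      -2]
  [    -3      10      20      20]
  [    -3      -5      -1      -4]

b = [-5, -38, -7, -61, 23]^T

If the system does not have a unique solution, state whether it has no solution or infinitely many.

x_1 = -3, x_2 = -5, x_3 = -5, x_4 = 4

Row-reduce the augmented matrix:
R1 ← R1 / (-3).
R2 ← R2 − 2·R1.
R3 ← R3 + 2·R1.
R4 ← R4 + 3·R1.
R5 ← R5 + 3·R1.
R2 ← R2 / (2).
R4 ← R4 − 10·R2.
R5 ← R5 + 5·R2.
R3 ← R3 / (-3).
R1 ← R1 + 2·R3.
R2 ← R2 − 5·R3.
R4 ← R4 + 36·R3.
R5 ← R5 − 18·R3.
R4 ← R4 / (146/3).
R1 ← R1 − 16/9·R4.
R2 ← R2 + 49/9·R4.
R3 ← R3 − 14/9·R4.
R5 ← R5 + 73/3·R4.
R5 reduces to 0 = 0, so the extra equation is consistent.
Reading off the reduced rows gives x_1 = -3, x_2 = -5, x_3 = -5, x_4 = 4.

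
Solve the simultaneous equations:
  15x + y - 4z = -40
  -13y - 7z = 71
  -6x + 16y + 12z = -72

x = -2, y = -6, z = 1

Row-reduce the augmented matrix:
R1 ← R1 / (15).
R3 ← R3 + 6·R1.
R2 ← R2 / (-13).
R1 ← R1 − 1/15·R2.
R3 ← R3 − 82/5·R2.
R3 ← R3 / (102/65).
R1 ← R1 + 59/195·R3.
R2 ← R2 − 7/13·R3.
Reading off the reduced rows gives x = -2, y = -6, z = 1.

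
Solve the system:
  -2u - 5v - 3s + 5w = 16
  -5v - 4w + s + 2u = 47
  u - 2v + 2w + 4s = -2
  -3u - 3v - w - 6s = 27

u = 4, v = -6, w = -3, s = -3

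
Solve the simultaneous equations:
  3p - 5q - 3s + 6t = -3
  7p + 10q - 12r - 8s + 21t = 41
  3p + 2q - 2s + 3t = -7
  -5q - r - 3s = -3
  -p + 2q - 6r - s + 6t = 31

infinitely many solutions

Row-reduce:
R1 ← R1 / (3).
R2 ← R2 − 7·R1.
R3 ← R3 − 3·R1.
R5 ← R5 + 1·R1.
R2 ← R2 / (65/3).
R1 ← R1 + 5/3·R2.
R3 ← R3 − 7·R2.
R4 ← R4 + 5·R2.
R5 ← R5 − 1/3·R2.
R3 ← R3 / (252/65).
R1 ← R1 + 12/13·R3.
R2 ← R2 + 36/65·R3.
R4 ← R4 + 49/13·R3.
R5 ← R5 + 378/65·R3.
R4 ← R4 / (-35/18).
R1 ← R1 + 16/21·R4.
R2 ← R2 − 1/7·R4.
R3 ← R3 − 43/126·R4.
Rank is 4 with 5 unknowns, leaving t free.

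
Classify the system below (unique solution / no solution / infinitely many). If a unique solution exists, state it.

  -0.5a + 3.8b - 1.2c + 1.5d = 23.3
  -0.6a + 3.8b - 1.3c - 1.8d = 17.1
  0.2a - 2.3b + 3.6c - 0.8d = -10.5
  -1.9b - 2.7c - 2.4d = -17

Row-reduce the augmented matrix:
R1 ← R1 / (-1/2).
R2 ← R2 + 3/5·R1.
R3 ← R3 − 1/5·R1.
R2 ← R2 / (-19/25).
R1 ← R1 + 38/5·R2.
R3 ← R3 + 39/50·R2.
R4 ← R4 + 19/10·R2.
R3 ← R3 / (1131/380).
R1 ← R1 − 1·R3.
R2 ← R2 + 7/38·R3.
R4 ← R4 + 61/20·R3.
R4 ← R4 / (11515/1131).
R1 ← R1 − 35995/1131·R4.
R2 ← R2 − 5602/1131·R4.
R3 ← R3 − 1328/1131·R4.
Reading off the reduced rows gives a = -5, b = 5, c = 1, d = 2.

a = -5, b = 5, c = 1, d = 2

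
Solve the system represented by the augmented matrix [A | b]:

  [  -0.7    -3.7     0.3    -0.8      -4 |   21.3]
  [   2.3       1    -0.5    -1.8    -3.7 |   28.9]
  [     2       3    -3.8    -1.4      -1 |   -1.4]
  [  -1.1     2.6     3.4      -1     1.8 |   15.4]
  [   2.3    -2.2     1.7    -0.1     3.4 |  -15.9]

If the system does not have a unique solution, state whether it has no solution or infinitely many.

x_1 = 0, x_2 = 2, x_3 = 5, x_4 = -4, x_5 = -6

Row-reduce the augmented matrix:
R1 ← R1 / (-7/10).
R2 ← R2 − 23/10·R1.
R3 ← R3 − 2·R1.
R4 ← R4 + 11/10·R1.
R5 ← R5 − 23/10·R1.
R2 ← R2 / (-781/70).
R1 ← R1 − 37/7·R2.
R3 ← R3 + 53/7·R2.
R4 ← R4 − 589/70·R2.
R5 ← R5 + 201/14·R2.
R3 ← R3 / (-12779/3905).
R1 ← R1 + 155/781·R3.
R2 ← R2 + 34/781·R3.
R4 ← R4 − 25733/7810·R3.
R5 ← R5 − 8047/3905·R3.
R4 ← R4 / (-96297/25558).
R1 ← R1 + 11679/12779·R4.
R2 ← R2 − 5188/12779·R4.
R3 ← R3 − 2657/12779·R4.
R5 ← R5 − 4997/1966·R4.
R5 ← R5 / (3615584/481485).
R1 ← R1 + 26988/32099·R5.
R2 ← R2 − 88315/96297·R5.
R3 ← R3 + 487/96297·R5.
R4 ← R4 − 143689/96297·R5.
Reading off the reduced rows gives x_1 = 0, x_2 = 2, x_3 = 5, x_4 = -4, x_5 = -6.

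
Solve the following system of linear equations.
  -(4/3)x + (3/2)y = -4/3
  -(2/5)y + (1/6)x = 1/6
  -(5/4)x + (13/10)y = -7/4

no solution

Row-reduce:
R1 ← R1 / (-4/3).
R2 ← R2 − 1/6·R1.
R3 ← R3 + 5/4·R1.
R2 ← R2 / (-17/80).
R1 ← R1 + 9/8·R2.
R3 ← R3 + 17/160·R2.
Row 3 reduces to 0 = -1/2, a contradiction. The system is inconsistent.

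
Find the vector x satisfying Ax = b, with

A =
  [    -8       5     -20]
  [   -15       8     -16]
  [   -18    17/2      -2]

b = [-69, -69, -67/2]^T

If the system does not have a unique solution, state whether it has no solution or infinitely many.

Row-reduce:
R1 ← R1 / (-8).
R2 ← R2 + 15·R1.
R3 ← R3 + 18·R1.
R2 ← R2 / (-11/8).
R1 ← R1 + 5/8·R2.
R3 ← R3 + 11/4·R2.
Row 3 reduces to 0 = 1, a contradiction. The system is inconsistent.

no solution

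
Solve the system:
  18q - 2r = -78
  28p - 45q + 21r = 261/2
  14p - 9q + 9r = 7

no solution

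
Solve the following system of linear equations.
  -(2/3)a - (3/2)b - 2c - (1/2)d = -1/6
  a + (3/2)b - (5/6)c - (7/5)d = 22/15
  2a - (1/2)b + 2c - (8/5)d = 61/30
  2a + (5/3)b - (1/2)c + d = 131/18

a = 3, b = -1/3, c = -1, d = 4/3

Row-reduce the augmented matrix:
R1 ← R1 / (-2/3).
R2 ← R2 − 1·R1.
R3 ← R3 − 2·R1.
R4 ← R4 − 2·R1.
R2 ← R2 / (-3/4).
R1 ← R1 − 9/4·R2.
R3 ← R3 + 5·R2.
R4 ← R4 + 17/6·R2.
R3 ← R3 / (194/9).
R1 ← R1 + 17/2·R3.
R2 ← R2 − 46/9·R3.
R4 ← R4 − 431/54·R3.
R4 ← R4 / (40307/11640).
R1 ← R1 + 4929/3880·R4.
R2 ← R2 − 197/970·R4.
R3 ← R3 − 1011/1940·R4.
Reading off the reduced rows gives a = 3, b = -1/3, c = -1, d = 4/3.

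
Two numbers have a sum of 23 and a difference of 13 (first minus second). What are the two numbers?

Let x = first number, y = second number.
  x + y = 23
  x - y = 13
Row-reduce the augmented matrix:
R2 ← R2 − 1·R1.
R2 ← R2 / (-2).
R1 ← R1 − 1·R2.
Reading off the reduced rows gives x = 18, y = 5.

first number: 18, second number: 5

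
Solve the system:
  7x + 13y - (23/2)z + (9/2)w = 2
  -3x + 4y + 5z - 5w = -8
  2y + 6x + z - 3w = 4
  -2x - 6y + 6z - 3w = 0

infinitely many solutions

Row-reduce:
R1 ← R1 / (7).
R2 ← R2 + 3·R1.
R3 ← R3 − 6·R1.
R4 ← R4 + 2·R1.
R2 ← R2 / (67/7).
R1 ← R1 − 13/7·R2.
R3 ← R3 + 64/7·R2.
R4 ← R4 + 16/7·R2.
R3 ← R3 / (732/67).
R1 ← R1 + 111/67·R3.
R2 ← R2 − 1/134·R3.
R4 ← R4 − 183/67·R3.
Rank is 3 with 4 unknowns, leaving w free.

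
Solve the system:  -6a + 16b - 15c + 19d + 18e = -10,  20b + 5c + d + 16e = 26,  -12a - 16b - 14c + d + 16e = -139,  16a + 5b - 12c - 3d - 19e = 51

Row-reduce:
R1 ← R1 / (-6).
R3 ← R3 + 12·R1.
R4 ← R4 − 16·R1.
R2 ← R2 / (20).
R1 ← R1 + 8/3·R2.
R3 ← R3 + 48·R2.
R4 ← R4 − 143/3·R2.
R3 ← R3 / (28).
R1 ← R1 − 19/6·R3.
R2 ← R2 − 1/4·R3.
R4 ← R4 + 767/12·R3.
R4 ← R4 / (-11323/336).
R1 ← R1 − 739/840·R4.
R2 ← R2 − 201/560·R4.
R3 ← R3 + 173/140·R4.
Rank is 4 with 5 unknowns, leaving e free.

infinitely many solutions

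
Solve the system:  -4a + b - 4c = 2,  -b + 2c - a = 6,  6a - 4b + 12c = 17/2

no solution

Row-reduce:
R1 ← R1 / (-4).
R2 ← R2 + 1·R1.
R3 ← R3 − 6·R1.
R2 ← R2 / (-5/4).
R1 ← R1 + 1/4·R2.
R3 ← R3 + 5/2·R2.
Row 3 reduces to 0 = 1/2, a contradiction. The system is inconsistent.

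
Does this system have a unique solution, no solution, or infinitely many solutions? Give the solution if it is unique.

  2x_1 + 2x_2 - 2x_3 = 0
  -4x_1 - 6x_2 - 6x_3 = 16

Row-reduce:
R1 ← R1 / (2).
R2 ← R2 + 4·R1.
R2 ← R2 / (-2).
R1 ← R1 − 1·R2.
Rank is 2 with 3 unknowns, leaving x_3 free.

infinitely many solutions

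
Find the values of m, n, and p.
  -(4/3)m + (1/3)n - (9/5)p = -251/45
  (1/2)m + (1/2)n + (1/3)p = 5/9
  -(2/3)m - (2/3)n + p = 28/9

Row-reduce the augmented matrix:
R1 ← R1 / (-4/3).
R2 ← R2 − 1/2·R1.
R3 ← R3 + 2/3·R1.
R2 ← R2 / (5/8).
R1 ← R1 + 1/4·R2.
R3 ← R3 + 5/6·R2.
R3 ← R3 / (13/9).
R1 ← R1 − 91/75·R3.
R2 ← R2 + 41/75·R3.
Reading off the reduced rows gives m = 1/3, n = -1, p = 8/3.

m = 1/3, n = -1, p = 8/3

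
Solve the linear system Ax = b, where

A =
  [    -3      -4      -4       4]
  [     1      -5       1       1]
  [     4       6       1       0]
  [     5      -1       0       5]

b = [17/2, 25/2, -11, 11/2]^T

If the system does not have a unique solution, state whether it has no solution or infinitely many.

Row-reduce the augmented matrix:
R1 ← R1 / (-3).
R2 ← R2 − 1·R1.
R3 ← R3 − 4·R1.
R4 ← R4 − 5·R1.
R2 ← R2 / (-19/3).
R1 ← R1 − 4/3·R2.
R3 ← R3 − 2/3·R2.
R4 ← R4 + 23/3·R2.
R3 ← R3 / (-83/19).
R1 ← R1 − 24/19·R3.
R2 ← R2 − 1/19·R3.
R4 ← R4 + 119/19·R3.
R4 ← R4 / (70/83).
R1 ← R1 − 64/83·R4.
R2 ← R2 + 25/83·R4.
R3 ← R3 + 106/83·R4.
Reading off the reduced rows gives x_1 = 5/2, x_2 = -3, x_3 = -3, x_4 = -2.

x_1 = 5/2, x_2 = -3, x_3 = -3, x_4 = -2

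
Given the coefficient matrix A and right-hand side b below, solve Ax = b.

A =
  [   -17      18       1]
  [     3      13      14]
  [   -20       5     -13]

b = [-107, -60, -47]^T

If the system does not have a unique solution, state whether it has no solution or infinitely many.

infinitely many solutions

Row-reduce:
R1 ← R1 / (-17).
R2 ← R2 − 3·R1.
R3 ← R3 + 20·R1.
R2 ← R2 / (275/17).
R1 ← R1 + 18/17·R2.
R3 ← R3 + 275/17·R2.
Rank is 2 with 3 unknowns, leaving x_3 free.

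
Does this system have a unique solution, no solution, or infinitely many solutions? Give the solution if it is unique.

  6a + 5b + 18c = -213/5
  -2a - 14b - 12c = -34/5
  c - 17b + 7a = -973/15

a = -8/5, b = 3, c = -8/3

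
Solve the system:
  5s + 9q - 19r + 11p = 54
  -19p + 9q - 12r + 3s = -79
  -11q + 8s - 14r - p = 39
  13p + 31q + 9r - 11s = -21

no solution

Row-reduce:
R1 ← R1 / (11).
R2 ← R2 + 19·R1.
R3 ← R3 + 1·R1.
R4 ← R4 − 13·R1.
R2 ← R2 / (270/11).
R1 ← R1 − 9/11·R2.
R3 ← R3 + 112/11·R2.
R4 ← R4 − 224/11·R2.
R3 ← R3 / (-4633/135).
R1 ← R1 + 7/30·R3.
R2 ← R2 + 493/270·R3.
R4 ← R4 − 9266/135·R3.
Row 4 reduces to 0 = 3, a contradiction. The system is inconsistent.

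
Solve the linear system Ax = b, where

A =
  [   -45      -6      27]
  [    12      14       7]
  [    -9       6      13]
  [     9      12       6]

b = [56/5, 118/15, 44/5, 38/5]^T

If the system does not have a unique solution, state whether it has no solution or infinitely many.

Row-reduce the augmented matrix:
R1 ← R1 / (-45).
R2 ← R2 − 12·R1.
R3 ← R3 + 9·R1.
R4 ← R4 − 9·R1.
R2 ← R2 / (62/5).
R1 ← R1 − 2/15·R2.
R3 ← R3 − 36/5·R2.
R4 ← R4 − 54/5·R2.
R3 ← R3 / (-20/31).
R1 ← R1 + 70/93·R3.
R2 ← R2 − 71/62·R3.
R4 ← R4 + 30/31·R3.
R4 reduces to 0 = 0, so the extra equation is consistent.
Reading off the reduced rows gives x_1 = -2/3, x_2 = 4/3, x_3 = -2/5.

x_1 = -2/3, x_2 = 4/3, x_3 = -2/5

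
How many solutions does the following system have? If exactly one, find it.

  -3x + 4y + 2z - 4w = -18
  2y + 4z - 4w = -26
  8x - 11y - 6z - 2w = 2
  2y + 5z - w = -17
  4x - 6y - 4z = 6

no solution

Row-reduce:
R1 ← R1 / (-3).
R3 ← R3 − 8·R1.
R5 ← R5 − 4·R1.
R2 ← R2 / (2).
R1 ← R1 + 4/3·R2.
R3 ← R3 + 1/3·R2.
R4 ← R4 − 2·R2.
R5 ← R5 + 2/3·R2.
Swap R3 and R4.
R1 ← R1 − 2·R3.
R2 ← R2 − 2·R3.
R4 ← R4 / (-40/3).
R1 ← R1 + 22/3·R4.
R2 ← R2 + 8·R4.
R3 ← R3 − 3·R4.
R5 ← R5 + 20/3·R4.
Row 5 reduces to 0 = -3/2, a contradiction. The system is inconsistent.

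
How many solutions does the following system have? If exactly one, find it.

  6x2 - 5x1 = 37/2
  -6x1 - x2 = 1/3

Row-reduce the augmented matrix:
R1 ← R1 / (-5).
R2 ← R2 + 6·R1.
R2 ← R2 / (-41/5).
R1 ← R1 + 6/5·R2.
Reading off the reduced rows gives x1 = -1/2, x2 = 8/3.

x1 = -1/2, x2 = 8/3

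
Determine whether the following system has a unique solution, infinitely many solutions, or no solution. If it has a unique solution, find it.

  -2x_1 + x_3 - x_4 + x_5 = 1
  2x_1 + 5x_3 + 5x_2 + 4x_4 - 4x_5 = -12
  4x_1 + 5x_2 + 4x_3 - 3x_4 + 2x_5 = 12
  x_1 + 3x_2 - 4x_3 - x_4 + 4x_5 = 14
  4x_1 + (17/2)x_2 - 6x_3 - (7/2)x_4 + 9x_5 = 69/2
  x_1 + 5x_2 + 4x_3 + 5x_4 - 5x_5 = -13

no solution

Row-reduce:
R1 ← R1 / (-2).
R2 ← R2 − 2·R1.
R3 ← R3 − 4·R1.
R4 ← R4 − 1·R1.
R5 ← R5 − 4·R1.
R6 ← R6 − 1·R1.
R2 ← R2 / (5).
R3 ← R3 − 5·R2.
R4 ← R4 − 3·R2.
R5 ← R5 − 17/2·R2.
R6 ← R6 − 5·R2.
Swap R3 and R4.
R3 ← R3 / (-71/10).
R1 ← R1 + 1/2·R3.
R2 ← R2 − 6/5·R3.
R5 ← R5 + 71/5·R3.
R6 ← R6 + 3/2·R3.
R4 ← R4 / (-8).
R1 ← R1 − 52/71·R4.
R2 ← R2 − 3/71·R4.
R3 ← R3 − 33/71·R4.
R5 ← R5 + 4·R4.
R6 ← R6 − 156/71·R4.
Swap R5 and R6.
R5 ← R5 / (-129/142).
R1 ← R1 + 43/142·R5.
R2 ← R2 − 285/568·R5.
R3 ← R3 + 273/568·R5.
R4 ← R4 + 7/8·R5.
Row 6 reduces to 0 = 1/2, a contradiction. The system is inconsistent.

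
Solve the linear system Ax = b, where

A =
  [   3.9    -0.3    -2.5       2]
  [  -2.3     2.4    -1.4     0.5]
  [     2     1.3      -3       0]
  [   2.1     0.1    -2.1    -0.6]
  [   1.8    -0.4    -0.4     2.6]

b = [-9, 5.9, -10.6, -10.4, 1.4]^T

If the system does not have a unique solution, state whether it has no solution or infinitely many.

x_1 = -4, x_2 = -2, x_3 = 0, x_4 = 3

Row-reduce the augmented matrix:
R1 ← R1 / (39/10).
R2 ← R2 + 23/10·R1.
R3 ← R3 − 2·R1.
R4 ← R4 − 21/10·R1.
R5 ← R5 − 9/5·R1.
R2 ← R2 / (289/130).
R1 ← R1 + 1/13·R2.
R3 ← R3 − 189/130·R2.
R4 ← R4 − 17/65·R2.
R5 ← R5 + 17/65·R2.
R3 ← R3 / (1403/8670).
R1 ← R1 + 214/289·R3.
R2 ← R2 + 1121/867·R3.
R4 ← R4 + 106/255·R3.
R5 ← R5 − 106/255·R3.
R4 ← R4 / (-51424/7015).
R1 ← R1 + 12835/1403·R4.
R2 ← R2 + 22750/1403·R4.
R3 ← R3 + 18415/1403·R4.
R5 ← R5 − 51424/7015·R4.
R5 reduces to 0 = 0, so the extra equation is consistent.
Reading off the reduced rows gives x_1 = -4, x_2 = -2, x_3 = 0, x_4 = 3.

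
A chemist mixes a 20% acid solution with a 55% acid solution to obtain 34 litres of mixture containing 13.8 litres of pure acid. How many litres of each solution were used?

litres of solution A: 14, litres of solution B: 20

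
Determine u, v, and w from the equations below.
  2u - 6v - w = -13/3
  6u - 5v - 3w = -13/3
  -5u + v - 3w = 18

u = -5/3, v = 2/3, w = -3

Row-reduce the augmented matrix:
R1 ← R1 / (2).
R2 ← R2 − 6·R1.
R3 ← R3 + 5·R1.
R2 ← R2 / (13).
R1 ← R1 + 3·R2.
R3 ← R3 + 14·R2.
R3 ← R3 / (-11/2).
R1 ← R1 + 1/2·R3.
Reading off the reduced rows gives u = -5/3, v = 2/3, w = -3.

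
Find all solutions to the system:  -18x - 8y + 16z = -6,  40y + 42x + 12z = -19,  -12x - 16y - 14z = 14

no solution

Row-reduce:
R1 ← R1 / (-18).
R2 ← R2 − 42·R1.
R3 ← R3 + 12·R1.
R2 ← R2 / (64/3).
R1 ← R1 − 4/9·R2.
R3 ← R3 + 32/3·R2.
Row 3 reduces to 0 = 3/2, a contradiction. The system is inconsistent.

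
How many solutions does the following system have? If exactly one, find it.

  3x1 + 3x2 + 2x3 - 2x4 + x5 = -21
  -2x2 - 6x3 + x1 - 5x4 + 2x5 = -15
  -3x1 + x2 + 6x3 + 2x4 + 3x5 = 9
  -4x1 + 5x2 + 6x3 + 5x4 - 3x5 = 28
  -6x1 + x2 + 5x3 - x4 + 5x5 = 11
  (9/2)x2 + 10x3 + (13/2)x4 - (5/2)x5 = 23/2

no solution

Row-reduce:
R1 ← R1 / (3).
R2 ← R2 − 1·R1.
R3 ← R3 + 3·R1.
R4 ← R4 + 4·R1.
R5 ← R5 + 6·R1.
R2 ← R2 / (-3).
R1 ← R1 − 1·R2.
R3 ← R3 − 4·R2.
R4 ← R4 − 9·R2.
R5 ← R5 − 7·R2.
R6 ← R6 − 9/2·R2.
R3 ← R3 / (-8/9).
R1 ← R1 + 14/9·R3.
R2 ← R2 − 20/9·R3.
R4 ← R4 + 34/3·R3.
R5 ← R5 + 59/9·R3.
R4 ← R4 / (63).
R1 ← R1 − 8·R4.
R2 ← R2 + 13·R4.
R3 ← R3 − 13/2·R4.
R5 ← R5 − 55/2·R4.
R5 ← R5 / (-115/63).
R1 ← R1 + 22/63·R5.
R2 ← R2 + 43/63·R5.
R3 ← R3 − 53/63·R5.
R4 ← R4 + 76/63·R5.
Row 6 reduces to 0 = -1/2, a contradiction. The system is inconsistent.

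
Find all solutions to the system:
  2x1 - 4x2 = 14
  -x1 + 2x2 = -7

Row-reduce:
R1 ← R1 / (2).
R2 ← R2 + 1·R1.
Rank is 1 with 2 unknowns, leaving x2 free.

infinitely many solutions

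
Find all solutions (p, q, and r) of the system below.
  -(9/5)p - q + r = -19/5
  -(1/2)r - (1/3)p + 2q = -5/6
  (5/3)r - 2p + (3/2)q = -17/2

Row-reduce the augmented matrix:
R1 ← R1 / (-9/5).
R2 ← R2 + 1/3·R1.
R3 ← R3 + 2·R1.
R2 ← R2 / (59/27).
R1 ← R1 − 5/9·R2.
R3 ← R3 − 47/18·R2.
R3 ← R3 / (973/708).
R1 ← R1 + 45/118·R3.
R2 ← R2 + 37/118·R3.
Reading off the reduced rows gives p = 1, q = -1, r = -3.

p = 1, q = -1, r = -3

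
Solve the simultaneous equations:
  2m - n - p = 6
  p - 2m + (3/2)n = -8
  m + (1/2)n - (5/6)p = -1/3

m = 0, n = -4, p = -2

Row-reduce the augmented matrix:
R1 ← R1 / (2).
R2 ← R2 + 2·R1.
R3 ← R3 − 1·R1.
R2 ← R2 / (1/2).
R1 ← R1 + 1/2·R2.
R3 ← R3 − 1·R2.
R3 ← R3 / (-1/3).
R1 ← R1 + 1/2·R3.
Reading off the reduced rows gives m = 0, n = -4, p = -2.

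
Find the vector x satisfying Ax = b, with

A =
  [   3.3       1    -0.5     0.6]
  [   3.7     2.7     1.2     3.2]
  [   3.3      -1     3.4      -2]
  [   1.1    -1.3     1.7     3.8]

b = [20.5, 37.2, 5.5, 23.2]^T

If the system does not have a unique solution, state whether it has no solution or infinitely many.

x_1 = 5, x_2 = 1, x_3 = 0, x_4 = 5

Row-reduce the augmented matrix:
R1 ← R1 / (33/10).
R2 ← R2 − 37/10·R1.
R3 ← R3 − 33/10·R1.
R4 ← R4 − 11/10·R1.
R2 ← R2 / (521/330).
R1 ← R1 − 10/33·R2.
R3 ← R3 + 2·R2.
R4 ← R4 + 49/30·R2.
R3 ← R3 / (31939/5210).
R1 ← R1 + 255/521·R3.
R2 ← R2 − 581/521·R3.
R4 ← R4 − 3843/1042·R3.
R4 ← R4 / (934646/159695).
R1 ← R1 + 8152/31939·R4.
R2 ← R2 − 47632/31939·R4.
R3 ← R3 − 3134/31939·R4.
Reading off the reduced rows gives x_1 = 5, x_2 = 1, x_3 = 0, x_4 = 5.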